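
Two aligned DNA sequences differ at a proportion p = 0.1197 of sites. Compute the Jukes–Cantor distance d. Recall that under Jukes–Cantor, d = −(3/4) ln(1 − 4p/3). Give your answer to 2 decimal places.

0.13

d = −(3/4) ln(1 − 4p/3) = −0.75 ln(1 − 0.1596) = −0.75 ln(0.8404)
  = −0.75 × (-0.173877) = 0.130408 substitutions/site.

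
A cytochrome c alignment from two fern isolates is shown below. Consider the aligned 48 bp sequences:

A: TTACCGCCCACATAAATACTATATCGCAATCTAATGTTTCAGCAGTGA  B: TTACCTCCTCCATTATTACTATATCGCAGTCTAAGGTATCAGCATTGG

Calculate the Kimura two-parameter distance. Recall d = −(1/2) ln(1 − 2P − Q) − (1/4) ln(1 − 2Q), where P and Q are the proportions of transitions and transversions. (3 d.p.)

0.244

Of 48 sites, 3 differences are transitions and 7 are transversions, so P = 3/48 = 0.0625 and Q = 7/48 ≈ 0.145833.
Under the Kimura two-parameter model, d = −½ ln(1 − 2P − Q) − ¼ ln(1 − 2Q).
1 − 2P − Q = 0.729167, giving −½ ln(0.729167) = 0.157926.
1 − 2Q = 0.708334, giving −¼ ln(0.708334) = 0.086210.
d = 0.157926 + 0.086210 = 0.244136.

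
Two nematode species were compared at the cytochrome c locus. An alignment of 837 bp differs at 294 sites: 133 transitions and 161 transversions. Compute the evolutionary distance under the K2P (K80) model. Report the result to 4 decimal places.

0.4782

P = 133/837 ≈ 0.158901 and Q = 161/837 ≈ 0.192354.
Under the Kimura two-parameter model, d = −½ ln(1 − 2P − Q) − ¼ ln(1 − 2Q).
1 − 2P − Q = 0.489844, giving −½ ln(0.489844) = 0.356834.
1 − 2Q = 0.615292, giving −¼ ln(0.615292) = 0.121415.
d = 0.356834 + 0.121415 = 0.478249.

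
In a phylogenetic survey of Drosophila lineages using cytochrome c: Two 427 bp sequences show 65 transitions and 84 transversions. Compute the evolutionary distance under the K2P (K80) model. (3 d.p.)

0.473

P = 65/427 ≈ 0.152225 and Q = 84/427 ≈ 0.196721.
Under the Kimura two-parameter model, d = −½ ln(1 − 2P − Q) − ¼ ln(1 − 2Q).
1 − 2P − Q = 0.498829, giving −½ ln(0.498829) = 0.347746.
1 − 2Q = 0.606558, giving −¼ ln(0.606558) = 0.124989.
d = 0.347746 + 0.124989 = 0.472735.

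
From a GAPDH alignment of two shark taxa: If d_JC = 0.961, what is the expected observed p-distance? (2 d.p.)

p = (3/4)(1 − e^(−4d/3)) = 0.75 × (1 − e^(-1.281333)) = 0.75 × (1 − 0.277667) = 0.541750.

0.54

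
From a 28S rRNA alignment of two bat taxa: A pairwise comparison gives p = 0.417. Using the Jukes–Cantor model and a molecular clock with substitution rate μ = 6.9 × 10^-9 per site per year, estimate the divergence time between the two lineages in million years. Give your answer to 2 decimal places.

44.13

d = −(3/4) ln(1 − 4p/3) = −0.75 ln(1 − 0.556) = −0.75 ln(0.444)
  = −0.75 × (-0.811931) = 0.608948 substitutions/site.
Under a molecular clock d = 2μt, so t = d/(2μ) = 0.608948 / (2 × 6.9 × 10^-9) = 44.13 million years.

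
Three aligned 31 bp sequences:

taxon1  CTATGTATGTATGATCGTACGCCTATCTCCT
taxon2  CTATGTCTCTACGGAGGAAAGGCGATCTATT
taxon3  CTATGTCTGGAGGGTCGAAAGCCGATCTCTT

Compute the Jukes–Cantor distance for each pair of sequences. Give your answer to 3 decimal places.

taxon1–taxon2: 12/31 sites differ → p ≈ 0.387097, d = −0.75 ln(1 − 0.516129) = 0.544453 ≈ 0.544.
taxon1–taxon3: 8/31 sites differ → p ≈ 0.258065, d = −0.75 ln(1 − 0.344087) = 0.316295 ≈ 0.316.
taxon2–taxon3: 7/31 sites differ → p ≈ 0.225806, d = −0.75 ln(1 − 0.301075) = 0.268659 ≈ 0.269.

d(taxon1,taxon2) = 0.544, d(taxon1,taxon3) = 0.316, d(taxon2,taxon3) = 0.269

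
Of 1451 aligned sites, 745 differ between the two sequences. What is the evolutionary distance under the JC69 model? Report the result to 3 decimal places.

p = 745/1451 ≈ 0.513439.
d = −(3/4) ln(1 − 4p/3) = −0.75 ln(1 − 0.684585) = −0.75 ln(0.315415)
  = −0.75 × (-1.153866) = 0.865400 substitutions/site.

0.865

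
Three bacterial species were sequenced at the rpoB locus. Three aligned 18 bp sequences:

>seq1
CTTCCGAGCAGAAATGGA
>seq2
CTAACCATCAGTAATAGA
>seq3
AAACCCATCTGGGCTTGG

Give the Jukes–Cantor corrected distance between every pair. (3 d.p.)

d(seq1,seq2) = 0.441, d(seq1,seq3) = 1.265, d(seq2,seq3) = 0.824

seq1–seq2: 6/18 sites differ → p ≈ 0.333333, d = −0.75 ln(1 − 0.444444) = 0.440839 ≈ 0.441.
seq1–seq3: 11/18 sites differ → p ≈ 0.611111, d = −0.75 ln(1 − 0.814815) = 1.264800 ≈ 1.265.
seq2–seq3: 9/18 sites differ → p = 0.5, d = −0.75 ln(1 − 0.666667) = 0.823960 ≈ 0.824.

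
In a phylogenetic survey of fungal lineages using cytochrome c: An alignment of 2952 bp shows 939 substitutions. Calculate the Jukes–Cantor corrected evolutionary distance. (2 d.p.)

0.41

p = 939/2952 ≈ 0.318089.
d = −(3/4) ln(1 − 4p/3) = −0.75 ln(1 − 0.424119) = −0.75 ln(0.575881)
  = −0.75 × (-0.551854) = 0.413891 substitutions/site.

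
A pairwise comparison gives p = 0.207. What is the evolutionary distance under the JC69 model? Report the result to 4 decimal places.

0.2422

d = −(3/4) ln(1 − 4p/3) = −0.75 ln(1 − 0.276) = −0.75 ln(0.724)
  = −0.75 × (-0.322964) = 0.242223 substitutions/site.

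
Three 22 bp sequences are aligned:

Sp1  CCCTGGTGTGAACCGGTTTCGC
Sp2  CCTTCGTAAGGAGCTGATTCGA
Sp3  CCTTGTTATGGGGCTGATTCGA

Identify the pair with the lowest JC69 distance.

Sp2 and Sp3

Sp1–Sp2: 9/22 differ, p = 0.409, d = 0.591.
Sp1–Sp3: 9/22 differ, p = 0.409, d = 0.591.
Sp2–Sp3: 4/22 differ, p = 0.182, d = 0.208.
The smallest distance is between Sp2 and Sp3.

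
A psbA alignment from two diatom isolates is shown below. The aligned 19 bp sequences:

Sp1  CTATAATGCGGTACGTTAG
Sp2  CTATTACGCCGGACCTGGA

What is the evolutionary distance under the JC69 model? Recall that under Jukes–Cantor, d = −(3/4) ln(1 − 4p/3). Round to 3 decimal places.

0.618

The sequences differ at 8 of 19 sites (5, 7, 10, 12, 15, 17, 18, 19), so p = 8/19 ≈ 0.421053.
d = −(3/4) ln(1 − 4p/3) = −0.75 ln(1 − 0.561404) = −0.75 ln(0.438596)
  = −0.75 × (-0.824177) = 0.618133 substitutions/site.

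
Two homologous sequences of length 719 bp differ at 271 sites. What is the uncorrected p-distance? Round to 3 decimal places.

p = 271/719 = 0.376912… ≈ 0.377 (to 3 d.p.).

0.377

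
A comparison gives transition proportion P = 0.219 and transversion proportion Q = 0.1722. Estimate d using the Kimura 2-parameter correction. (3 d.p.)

Under the Kimura two-parameter model, d = −½ ln(1 − 2P − Q) − ¼ ln(1 − 2Q).
1 − 2P − Q = 0.3898, giving −½ ln(0.3898) = 0.471061.
1 − 2Q = 0.6556, giving −¼ ln(0.6556) = 0.105551.
d = 0.471061 + 0.105551 = 0.576612.

0.577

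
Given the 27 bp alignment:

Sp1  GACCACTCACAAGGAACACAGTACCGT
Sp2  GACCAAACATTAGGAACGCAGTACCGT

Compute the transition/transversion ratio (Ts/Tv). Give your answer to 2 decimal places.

0.67

Transitions are A↔G and C↔T; transversions are all other mismatches.
Transitions: 2. Transversions: 3.
R = 2/3 = 0.666666… ≈ 0.67 (to 2 d.p.).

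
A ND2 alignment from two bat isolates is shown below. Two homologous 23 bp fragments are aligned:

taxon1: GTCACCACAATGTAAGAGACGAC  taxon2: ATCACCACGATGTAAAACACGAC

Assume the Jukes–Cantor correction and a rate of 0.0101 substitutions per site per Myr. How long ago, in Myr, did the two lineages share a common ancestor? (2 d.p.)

The sequences differ at 4 of 23 sites (1, 9, 16, 18), so p = 4/23 ≈ 0.173913.
d = −(3/4) ln(1 − 4p/3) = −0.75 ln(1 − 0.231884) = −0.75 ln(0.768116)
  = −0.75 × (-0.263815) = 0.197861 substitutions/site.
Under a molecular clock d = 2μt, so t = d/(2μ) = 0.197861 / (2 × 0.0101) = 9.80 Myr.

9.80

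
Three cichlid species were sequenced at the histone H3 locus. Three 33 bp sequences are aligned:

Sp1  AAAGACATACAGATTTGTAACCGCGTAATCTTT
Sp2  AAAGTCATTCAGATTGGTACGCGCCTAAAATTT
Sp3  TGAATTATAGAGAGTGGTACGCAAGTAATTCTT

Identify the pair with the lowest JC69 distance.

Sp1–Sp2: 8/33 differ, p = 0.242, d = 0.293.
Sp1–Sp3: 14/33 differ, p = 0.424, d = 0.625.
Sp2–Sp3: 13/33 differ, p = 0.394, d = 0.559.
The smallest distance is between Sp1 and Sp2.

Sp1 and Sp2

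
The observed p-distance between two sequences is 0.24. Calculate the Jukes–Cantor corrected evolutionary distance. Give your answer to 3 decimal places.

0.289

d = −(3/4) ln(1 − 4p/3) = −0.75 ln(1 − 0.32) = −0.75 ln(0.68)
  = −0.75 × (-0.385662) = 0.289247 substitutions/site.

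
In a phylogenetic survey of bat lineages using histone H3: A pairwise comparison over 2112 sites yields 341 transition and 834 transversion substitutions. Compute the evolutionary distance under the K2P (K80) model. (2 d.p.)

P = 341/2112 ≈ 0.161458 and Q = 834/2112 ≈ 0.394886.
Under the Kimura two-parameter model, d = −½ ln(1 − 2P − Q) − ¼ ln(1 − 2Q).
1 − 2P − Q = 0.282198, giving −½ ln(0.282198) = 0.632573.
1 − 2Q = 0.210228, giving −¼ ln(0.210228) = 0.389891.
d = 0.632573 + 0.389891 = 1.022464.

1.02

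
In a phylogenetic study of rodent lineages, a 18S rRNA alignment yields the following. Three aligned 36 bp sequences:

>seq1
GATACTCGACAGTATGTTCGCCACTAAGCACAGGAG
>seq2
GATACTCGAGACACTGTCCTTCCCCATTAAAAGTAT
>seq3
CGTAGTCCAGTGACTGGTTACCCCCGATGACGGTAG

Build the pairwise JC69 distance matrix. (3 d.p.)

d(seq1,seq2) = 0.608, d(seq1,seq3) = 0.824, d(seq2,seq3) = 0.745

seq1–seq2: 15/36 sites differ → p ≈ 0.416667, d = −0.75 ln(1 − 0.555556) = 0.608198 ≈ 0.608.
seq1–seq3: 18/36 sites differ → p = 0.5, d = −0.75 ln(1 − 0.666667) = 0.823960 ≈ 0.824.
seq2–seq3: 17/36 sites differ → p ≈ 0.472222, d = −0.75 ln(1 − 0.629629) = 0.744938 ≈ 0.745.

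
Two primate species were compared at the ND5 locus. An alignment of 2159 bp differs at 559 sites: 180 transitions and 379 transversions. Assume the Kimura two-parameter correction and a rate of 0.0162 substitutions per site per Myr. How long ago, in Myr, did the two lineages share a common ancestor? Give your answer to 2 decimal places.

P = 180/2159 ≈ 0.083372 and Q = 379/2159 ≈ 0.175544.
Under the Kimura two-parameter model, d = −½ ln(1 − 2P − Q) − ¼ ln(1 − 2Q).
1 − 2P − Q = 0.657712, giving −½ ln(0.657712) = 0.209494.
1 − 2Q = 0.648912, giving −¼ ln(0.648912) = 0.108115.
d = 0.209494 + 0.108115 = 0.317609.
Under a molecular clock d = 2μt, so t = d/(2μ) = 0.317609 / (2 × 0.0162) = 9.80 Myr.

9.80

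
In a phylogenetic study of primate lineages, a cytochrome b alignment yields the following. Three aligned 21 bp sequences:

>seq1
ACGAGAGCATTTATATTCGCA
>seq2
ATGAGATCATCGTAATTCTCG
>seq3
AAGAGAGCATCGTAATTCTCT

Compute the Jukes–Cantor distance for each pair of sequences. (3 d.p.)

seq1–seq2: 8/21 sites differ → p ≈ 0.380952, d = −0.75 ln(1 − 0.507936) = 0.531860 ≈ 0.532.
seq1–seq3: 7/21 sites differ → p ≈ 0.333333, d = −0.75 ln(1 − 0.444444) = 0.440839 ≈ 0.441.
seq2–seq3: 3/21 sites differ → p ≈ 0.142857, d = −0.75 ln(1 − 0.190476) = 0.158482 ≈ 0.158.

d(seq1,seq2) = 0.532, d(seq1,seq3) = 0.441, d(seq2,seq3) = 0.158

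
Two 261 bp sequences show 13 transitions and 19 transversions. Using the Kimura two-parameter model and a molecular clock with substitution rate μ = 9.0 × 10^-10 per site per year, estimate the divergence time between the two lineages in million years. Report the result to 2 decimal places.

P = 13/261 ≈ 0.049808 and Q = 19/261 ≈ 0.072797.
Under the Kimura two-parameter model, d = −½ ln(1 − 2P − Q) − ¼ ln(1 − 2Q).
1 − 2P − Q = 0.827587, giving −½ ln(0.827587) = 0.094621.
1 − 2Q = 0.854406, giving −¼ ln(0.854406) = 0.039337.
d = 0.094621 + 0.039337 = 0.133958.
Under a molecular clock d = 2μt, so t = d/(2μ) = 0.133958 / (2 × 9.0 × 10^-10) = 74.42 million years.

74.42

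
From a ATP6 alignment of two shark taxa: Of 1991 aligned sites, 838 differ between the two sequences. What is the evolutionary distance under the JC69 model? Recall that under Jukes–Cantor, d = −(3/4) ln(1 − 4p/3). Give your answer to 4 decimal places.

0.6178

p = 838/1991 ≈ 0.420894.
d = −(3/4) ln(1 − 4p/3) = −0.75 ln(1 − 0.561192) = −0.75 ln(0.438808)
  = −0.75 × (-0.823693) = 0.617770 substitutions/site.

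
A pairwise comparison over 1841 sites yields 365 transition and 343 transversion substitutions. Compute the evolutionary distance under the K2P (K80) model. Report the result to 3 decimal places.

0.554

P = 365/1841 ≈ 0.198262 and Q = 343/1841 ≈ 0.186312.
Under the Kimura two-parameter model, d = −½ ln(1 − 2P − Q) − ¼ ln(1 − 2Q).
1 − 2P − Q = 0.417164, giving −½ ln(0.417164) = 0.437138.
1 − 2Q = 0.627376, giving −¼ ln(0.627376) = 0.116552.
d = 0.437138 + 0.116552 = 0.553690.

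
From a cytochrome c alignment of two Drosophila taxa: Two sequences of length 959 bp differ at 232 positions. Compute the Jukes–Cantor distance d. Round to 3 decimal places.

p = 232/959 ≈ 0.241919.
d = −(3/4) ln(1 − 4p/3) = −0.75 ln(1 − 0.322559) = −0.75 ln(0.677441)
  = −0.75 × (-0.389433) = 0.292075 substitutions/site.

0.292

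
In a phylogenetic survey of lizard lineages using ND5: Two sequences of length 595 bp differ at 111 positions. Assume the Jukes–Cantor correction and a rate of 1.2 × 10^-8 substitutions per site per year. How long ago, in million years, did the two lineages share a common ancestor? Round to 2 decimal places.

p = 111/595 ≈ 0.186555.
d = −(3/4) ln(1 − 4p/3) = −0.75 ln(1 − 0.24874) = −0.75 ln(0.75126)
  = −0.75 × (-0.286003) = 0.214502 substitutions/site.
Under a molecular clock d = 2μt, so t = d/(2μ) = 0.214502 / (2 × 1.2 × 10^-8) = 8.94 million years.

8.94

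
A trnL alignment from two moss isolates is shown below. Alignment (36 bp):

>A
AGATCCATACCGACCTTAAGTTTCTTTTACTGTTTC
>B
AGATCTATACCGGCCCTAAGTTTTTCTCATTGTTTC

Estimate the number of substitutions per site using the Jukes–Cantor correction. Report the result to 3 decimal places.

The sequences differ at 7 of 36 sites (6, 13, 16, 24, 26, 28, 30), so p = 7/36 ≈ 0.194444.
d = −(3/4) ln(1 − 4p/3) = −0.75 ln(1 − 0.259259) = −0.75 ln(0.740741)
  = −0.75 × (-0.300104) = 0.225078 substitutions/site.

0.225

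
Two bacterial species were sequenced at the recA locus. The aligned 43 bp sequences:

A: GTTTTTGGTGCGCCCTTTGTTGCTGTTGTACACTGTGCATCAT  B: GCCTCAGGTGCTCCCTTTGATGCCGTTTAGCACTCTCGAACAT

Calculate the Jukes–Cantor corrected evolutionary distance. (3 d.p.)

0.427

The sequences differ at 14 of 43 sites, so p = 14/43 ≈ 0.325581.
d = −(3/4) ln(1 − 4p/3) = −0.75 ln(1 − 0.434108) = −0.75 ln(0.565892)
  = −0.75 × (-0.569352) = 0.427014 substitutions/site.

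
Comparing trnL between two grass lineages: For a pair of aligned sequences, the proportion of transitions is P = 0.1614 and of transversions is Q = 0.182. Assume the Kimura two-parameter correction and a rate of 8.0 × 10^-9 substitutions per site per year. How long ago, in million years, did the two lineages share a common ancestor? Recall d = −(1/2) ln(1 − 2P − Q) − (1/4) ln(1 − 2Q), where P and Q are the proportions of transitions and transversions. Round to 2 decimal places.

Under the Kimura two-parameter model, d = −½ ln(1 − 2P − Q) − ¼ ln(1 − 2Q).
1 − 2P − Q = 0.4952, giving −½ ln(0.4952) = 0.351397.
1 − 2Q = 0.636, giving −¼ ln(0.636) = 0.113139.
d = 0.351397 + 0.113139 = 0.464536.
Under a molecular clock d = 2μt, so t = d/(2μ) = 0.464536 / (2 × 8.0 × 10^-9) = 29.03 million years.

29.03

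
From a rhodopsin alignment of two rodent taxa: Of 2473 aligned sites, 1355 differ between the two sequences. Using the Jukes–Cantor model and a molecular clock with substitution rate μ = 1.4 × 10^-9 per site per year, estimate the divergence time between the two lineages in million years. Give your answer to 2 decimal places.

351.27

p = 1355/2473 ≈ 0.547918.
d = −(3/4) ln(1 − 4p/3) = −0.75 ln(1 − 0.730557) = −0.75 ln(0.269443)
  = −0.75 × (-1.311398) = 0.983549 substitutions/site.
Under a molecular clock d = 2μt, so t = d/(2μ) = 0.983549 / (2 × 1.4 × 10^-9) = 351.27 million years.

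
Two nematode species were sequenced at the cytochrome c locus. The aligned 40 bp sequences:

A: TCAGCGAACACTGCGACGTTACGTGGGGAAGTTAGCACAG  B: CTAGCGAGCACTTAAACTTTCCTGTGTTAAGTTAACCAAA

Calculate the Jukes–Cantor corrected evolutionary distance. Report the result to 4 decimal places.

0.6272

The sequences differ at 17 of 40 sites, so p = 17/40 = 0.425.
d = −(3/4) ln(1 − 4p/3) = −0.75 ln(1 − 0.566667) = −0.75 ln(0.433333)
  = −0.75 × (-0.836249) = 0.627187 substitutions/site.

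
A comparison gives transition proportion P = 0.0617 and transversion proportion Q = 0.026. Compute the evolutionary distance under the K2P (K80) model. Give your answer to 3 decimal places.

0.094

Under the Kimura two-parameter model, d = −½ ln(1 − 2P − Q) − ¼ ln(1 − 2Q).
1 − 2P − Q = 0.8506, giving −½ ln(0.8506) = 0.080907.
1 − 2Q = 0.948, giving −¼ ln(0.948) = 0.013350.
d = 0.080907 + 0.013350 = 0.094257.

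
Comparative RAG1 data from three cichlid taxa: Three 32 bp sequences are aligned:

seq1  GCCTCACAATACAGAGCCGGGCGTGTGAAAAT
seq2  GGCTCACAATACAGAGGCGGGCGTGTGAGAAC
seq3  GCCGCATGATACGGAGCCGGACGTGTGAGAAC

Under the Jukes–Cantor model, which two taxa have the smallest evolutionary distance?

seq1 and seq2

seq1–seq2: 4/32 differ, p = 0.125, d = 0.137.
seq1–seq3: 7/32 differ, p = 0.219, d = 0.259.
seq2–seq3: 7/32 differ, p = 0.219, d = 0.259.
The smallest distance is between seq1 and seq2.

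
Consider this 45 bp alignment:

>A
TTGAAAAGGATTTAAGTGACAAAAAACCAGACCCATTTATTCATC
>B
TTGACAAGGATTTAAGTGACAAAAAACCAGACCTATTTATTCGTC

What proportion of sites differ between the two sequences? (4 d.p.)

0.0667

The sequences differ at 3 of 45 positions (sites 5, 34, 43).
p = 3/45 = 0.066666… ≈ 0.0667 (to 4 d.p.).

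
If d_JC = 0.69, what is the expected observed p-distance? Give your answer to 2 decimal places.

p = (3/4)(1 − e^(−4d/3)) = 0.75 × (1 − e^(-0.92)) = 0.75 × (1 − 0.398519) = 0.451111.

0.45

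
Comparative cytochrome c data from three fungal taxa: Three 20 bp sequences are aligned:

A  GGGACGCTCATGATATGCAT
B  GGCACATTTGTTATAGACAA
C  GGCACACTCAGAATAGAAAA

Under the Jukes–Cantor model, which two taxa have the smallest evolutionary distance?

A–B: 9/20 differ, p = 0.450, d = 0.687.
A–C: 8/20 differ, p = 0.400, d = 0.572.
B–C: 6/20 differ, p = 0.300, d = 0.383.
The smallest distance is between B and C.

B and C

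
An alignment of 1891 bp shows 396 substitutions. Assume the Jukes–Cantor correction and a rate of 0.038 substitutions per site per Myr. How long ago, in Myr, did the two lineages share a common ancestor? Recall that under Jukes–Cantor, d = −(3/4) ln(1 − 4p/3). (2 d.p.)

p = 396/1891 ≈ 0.209413.
d = −(3/4) ln(1 − 4p/3) = −0.75 ln(1 − 0.279217) = −0.75 ln(0.720783)
  = −0.75 × (-0.327417) = 0.245563 substitutions/site.
Under a molecular clock d = 2μt, so t = d/(2μ) = 0.245563 / (2 × 0.038) = 3.23 Myr.

3.23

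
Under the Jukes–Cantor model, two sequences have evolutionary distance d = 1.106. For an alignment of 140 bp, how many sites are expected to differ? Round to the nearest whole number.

Invert JC69: p = (3/4)(1 − e^(−4d/3)) = 0.75 × (1 − e^(-1.474667)) = 0.75 × (1 − 0.228855) = 0.578359.
Expected differing sites = pL ≈ 0.578359 × 140 = 80.97026 ≈ 81.

81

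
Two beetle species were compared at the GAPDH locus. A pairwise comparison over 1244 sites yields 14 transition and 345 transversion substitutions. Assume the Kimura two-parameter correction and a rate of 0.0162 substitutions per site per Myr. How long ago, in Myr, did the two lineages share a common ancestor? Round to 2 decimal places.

P = 14/1244 ≈ 0.011254 and Q = 345/1244 ≈ 0.277331.
Under the Kimura two-parameter model, d = −½ ln(1 − 2P − Q) − ¼ ln(1 − 2Q).
1 − 2P − Q = 0.700161, giving −½ ln(0.700161) = 0.178222.
1 − 2Q = 0.445338, giving −¼ ln(0.445338) = 0.202230.
d = 0.178222 + 0.202230 = 0.380452.
Under a molecular clock d = 2μt, so t = d/(2μ) = 0.380452 / (2 × 0.0162) = 11.74 Myr.

11.74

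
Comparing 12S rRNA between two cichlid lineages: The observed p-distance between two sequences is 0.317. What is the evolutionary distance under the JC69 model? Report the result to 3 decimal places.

0.412

d = −(3/4) ln(1 − 4p/3) = −0.75 ln(1 − 0.422667) = −0.75 ln(0.577333)
  = −0.75 × (-0.549336) = 0.412002 substitutions/site.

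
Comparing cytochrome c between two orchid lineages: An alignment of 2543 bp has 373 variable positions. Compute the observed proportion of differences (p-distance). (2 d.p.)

0.15

p = 373/2543 = 0.146677… ≈ 0.15 (to 2 d.p.).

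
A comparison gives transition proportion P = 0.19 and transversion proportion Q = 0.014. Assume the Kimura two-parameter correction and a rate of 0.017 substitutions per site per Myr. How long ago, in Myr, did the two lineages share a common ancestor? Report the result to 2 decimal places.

Under the Kimura two-parameter model, d = −½ ln(1 − 2P − Q) − ¼ ln(1 − 2Q).
1 − 2P − Q = 0.606, giving −½ ln(0.606) = 0.250438.
1 − 2Q = 0.972, giving −¼ ln(0.972) = 0.007100.
d = 0.250438 + 0.007100 = 0.257538.
Under a molecular clock d = 2μt, so t = d/(2μ) = 0.257538 / (2 × 0.017) = 7.57 Myr.

7.57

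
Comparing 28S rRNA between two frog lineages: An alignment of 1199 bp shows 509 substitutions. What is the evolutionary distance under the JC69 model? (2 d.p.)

0.63

p = 509/1199 ≈ 0.42452.
d = −(3/4) ln(1 − 4p/3) = −0.75 ln(1 − 0.566027) = −0.75 ln(0.433973)
  = −0.75 × (-0.834773) = 0.626080 substitutions/site.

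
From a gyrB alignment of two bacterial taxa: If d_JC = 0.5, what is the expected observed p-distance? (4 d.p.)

0.3649

p = (3/4)(1 − e^(−4d/3)) = 0.75 × (1 − e^(-0.666667)) = 0.75 × (1 − 0.513417) = 0.364937.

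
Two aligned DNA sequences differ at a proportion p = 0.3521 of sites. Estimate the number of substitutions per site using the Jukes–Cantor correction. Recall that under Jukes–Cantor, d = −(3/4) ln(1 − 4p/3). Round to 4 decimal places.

d = −(3/4) ln(1 − 4p/3) = −0.75 ln(1 − 0.469467) = −0.75 ln(0.530533)
  = −0.75 × (-0.633873) = 0.475405 substitutions/site.

0.4754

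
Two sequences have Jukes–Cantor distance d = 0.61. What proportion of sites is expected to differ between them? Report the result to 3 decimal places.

p = (3/4)(1 − e^(−4d/3)) = 0.75 × (1 − e^(-0.813333)) = 0.75 × (1 − 0.443378) = 0.417467.

0.417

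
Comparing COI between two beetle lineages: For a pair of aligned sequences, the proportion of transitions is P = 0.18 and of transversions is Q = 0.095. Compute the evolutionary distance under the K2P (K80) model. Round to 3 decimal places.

0.356

Under the Kimura two-parameter model, d = −½ ln(1 − 2P − Q) − ¼ ln(1 − 2Q).
1 − 2P − Q = 0.545, giving −½ ln(0.545) = 0.303485.
1 − 2Q = 0.81, giving −¼ ln(0.81) = 0.052680.
d = 0.303485 + 0.052680 = 0.356165.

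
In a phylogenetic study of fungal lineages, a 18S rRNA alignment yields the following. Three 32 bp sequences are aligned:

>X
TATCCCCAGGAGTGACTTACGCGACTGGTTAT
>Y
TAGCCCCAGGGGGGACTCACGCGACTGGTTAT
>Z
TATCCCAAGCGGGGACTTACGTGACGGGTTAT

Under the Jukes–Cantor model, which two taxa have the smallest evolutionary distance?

X and Y

X–Y: 4/32 differ, p = 0.125, d = 0.137.
X–Z: 6/32 differ, p = 0.188, d = 0.216.
Y–Z: 6/32 differ, p = 0.188, d = 0.216.
The smallest distance is between X and Y.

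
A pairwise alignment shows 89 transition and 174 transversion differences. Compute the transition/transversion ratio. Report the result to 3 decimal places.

R = 89/174 = 0.511494… ≈ 0.511 (to 3 d.p.).

0.511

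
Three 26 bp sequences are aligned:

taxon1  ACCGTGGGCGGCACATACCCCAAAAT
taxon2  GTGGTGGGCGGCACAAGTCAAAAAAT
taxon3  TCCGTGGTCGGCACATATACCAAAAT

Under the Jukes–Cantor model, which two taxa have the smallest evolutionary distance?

taxon1 and taxon3

taxon1–taxon2: 8/26 differ, p = 0.308, d = 0.396.
taxon1–taxon3: 4/26 differ, p = 0.154, d = 0.172.
taxon2–taxon3: 9/26 differ, p = 0.346, d = 0.464.
The smallest distance is between taxon1 and taxon3.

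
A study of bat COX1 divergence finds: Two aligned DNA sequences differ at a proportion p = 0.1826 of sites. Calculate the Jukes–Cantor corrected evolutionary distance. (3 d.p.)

d = −(3/4) ln(1 − 4p/3) = −0.75 ln(1 − 0.243467) = −0.75 ln(0.756533)
  = −0.75 × (-0.279009) = 0.209257 substitutions/site.

0.209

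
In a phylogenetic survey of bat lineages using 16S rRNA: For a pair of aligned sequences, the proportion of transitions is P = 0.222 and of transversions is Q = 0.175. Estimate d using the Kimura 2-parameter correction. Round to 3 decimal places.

0.590

Under the Kimura two-parameter model, d = −½ ln(1 − 2P − Q) − ¼ ln(1 − 2Q).
1 − 2P − Q = 0.381, giving −½ ln(0.381) = 0.482478.
1 − 2Q = 0.65, giving −¼ ln(0.65) = 0.107696.
d = 0.482478 + 0.107696 = 0.590174.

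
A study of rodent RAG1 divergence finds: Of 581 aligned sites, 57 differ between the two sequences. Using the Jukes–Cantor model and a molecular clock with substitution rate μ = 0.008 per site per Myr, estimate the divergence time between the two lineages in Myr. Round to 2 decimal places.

p = 57/581 ≈ 0.098107.
d = −(3/4) ln(1 − 4p/3) = −0.75 ln(1 − 0.130809) = −0.75 ln(0.869191)
  = −0.75 × (-0.140192) = 0.105144 substitutions/site.
Under a molecular clock d = 2μt, so t = d/(2μ) = 0.105144 / (2 × 0.008) = 6.57 Myr.

6.57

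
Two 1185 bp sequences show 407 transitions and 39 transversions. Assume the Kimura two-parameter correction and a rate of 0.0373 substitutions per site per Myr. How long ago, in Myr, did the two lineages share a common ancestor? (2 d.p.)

P = 407/1185 ≈ 0.34346 and Q = 39/1185 ≈ 0.032911.
Under the Kimura two-parameter model, d = −½ ln(1 − 2P − Q) − ¼ ln(1 − 2Q).
1 − 2P − Q = 0.280169, giving −½ ln(0.280169) = 0.636181.
1 − 2Q = 0.934178, giving −¼ ln(0.934178) = 0.017022.
d = 0.636181 + 0.017022 = 0.653203.
Under a molecular clock d = 2μt, so t = d/(2μ) = 0.653203 / (2 × 0.0373) = 8.76 Myr.

8.76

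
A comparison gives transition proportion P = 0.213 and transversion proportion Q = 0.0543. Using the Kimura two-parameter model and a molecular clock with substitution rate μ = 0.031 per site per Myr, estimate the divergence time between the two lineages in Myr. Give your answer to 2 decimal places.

5.74

Under the Kimura two-parameter model, d = −½ ln(1 − 2P − Q) − ¼ ln(1 − 2Q).
1 − 2P − Q = 0.5197, giving −½ ln(0.5197) = 0.327252.
1 − 2Q = 0.8914, giving −¼ ln(0.8914) = 0.028741.
d = 0.327252 + 0.028741 = 0.355993.
Under a molecular clock d = 2μt, so t = d/(2μ) = 0.355993 / (2 × 0.031) = 5.74 Myr.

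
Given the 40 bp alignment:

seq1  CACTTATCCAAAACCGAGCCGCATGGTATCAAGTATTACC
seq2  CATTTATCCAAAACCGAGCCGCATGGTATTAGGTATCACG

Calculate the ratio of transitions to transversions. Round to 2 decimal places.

4.00

Transitions are A↔G and C↔T; transversions are all other mismatches.
Transitions: 4. Transversions: 1.
R = 4/1 = 4.00.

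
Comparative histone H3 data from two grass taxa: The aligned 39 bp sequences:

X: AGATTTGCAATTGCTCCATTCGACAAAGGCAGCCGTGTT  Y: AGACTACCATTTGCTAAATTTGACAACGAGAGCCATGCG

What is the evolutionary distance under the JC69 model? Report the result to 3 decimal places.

0.441

The sequences differ at 13 of 39 sites, so p = 13/39 ≈ 0.333333.
d = −(3/4) ln(1 − 4p/3) = −0.75 ln(1 − 0.444444) = −0.75 ln(0.555556)
  = −0.75 × (-0.587786) = 0.440840 substitutions/site.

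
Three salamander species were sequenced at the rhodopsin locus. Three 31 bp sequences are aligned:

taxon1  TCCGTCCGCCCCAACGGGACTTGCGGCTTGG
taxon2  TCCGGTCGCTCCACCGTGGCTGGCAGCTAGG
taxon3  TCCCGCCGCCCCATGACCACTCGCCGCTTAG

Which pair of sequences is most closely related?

taxon1–taxon2: 9/31 differ, p = 0.290, d = 0.367.
taxon1–taxon3: 10/31 differ, p = 0.323, d = 0.422.
taxon2–taxon3: 13/31 differ, p = 0.419, d = 0.614.
The smallest distance is between taxon1 and taxon2.

taxon1 and taxon2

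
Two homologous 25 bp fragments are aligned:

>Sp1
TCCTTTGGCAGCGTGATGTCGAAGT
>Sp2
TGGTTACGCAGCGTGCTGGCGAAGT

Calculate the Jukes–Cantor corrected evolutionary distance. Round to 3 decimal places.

0.289

The sequences differ at 6 of 25 sites (2, 3, 6, 7, 16, 19), so p = 6/25 = 0.24.
d = −(3/4) ln(1 − 4p/3) = −0.75 ln(1 − 0.32) = −0.75 ln(0.68)
  = −0.75 × (-0.385662) = 0.289247 substitutions/site.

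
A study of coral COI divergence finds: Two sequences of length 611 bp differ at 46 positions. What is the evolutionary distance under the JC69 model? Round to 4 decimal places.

0.0793

p = 46/611 ≈ 0.075286.
d = −(3/4) ln(1 − 4p/3) = −0.75 ln(1 − 0.100381) = −0.75 ln(0.899619)
  = −0.75 × (-0.105784) = 0.079338 substitutions/site.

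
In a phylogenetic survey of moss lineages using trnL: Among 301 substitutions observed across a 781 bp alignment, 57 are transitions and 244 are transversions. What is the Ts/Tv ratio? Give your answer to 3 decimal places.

R = 57/244 = 0.233606… ≈ 0.234 (to 3 d.p.).

0.234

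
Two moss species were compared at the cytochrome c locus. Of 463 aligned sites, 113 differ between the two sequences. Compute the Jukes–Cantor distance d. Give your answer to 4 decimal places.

0.2952

p = 113/463 ≈ 0.24406.
d = −(3/4) ln(1 − 4p/3) = −0.75 ln(1 − 0.325413) = −0.75 ln(0.674587)
  = −0.75 × (-0.393655) = 0.295241 substitutions/site.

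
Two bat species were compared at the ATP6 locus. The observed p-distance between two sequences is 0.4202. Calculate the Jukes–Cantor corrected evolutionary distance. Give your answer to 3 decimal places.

d = −(3/4) ln(1 − 4p/3) = −0.75 ln(1 − 0.560267) = −0.75 ln(0.439733)
  = −0.75 × (-0.821588) = 0.616191 substitutions/site.

0.616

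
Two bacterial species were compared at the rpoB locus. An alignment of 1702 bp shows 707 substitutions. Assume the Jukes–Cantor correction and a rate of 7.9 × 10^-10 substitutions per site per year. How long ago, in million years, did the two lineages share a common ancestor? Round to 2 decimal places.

383.13

p = 707/1702 ≈ 0.415394.
d = −(3/4) ln(1 − 4p/3) = −0.75 ln(1 − 0.553859) = −0.75 ln(0.446141)
  = −0.75 × (-0.807120) = 0.605340 substitutions/site.
Under a molecular clock d = 2μt, so t = d/(2μ) = 0.605340 / (2 × 7.9 × 10^-10) = 383.13 million years.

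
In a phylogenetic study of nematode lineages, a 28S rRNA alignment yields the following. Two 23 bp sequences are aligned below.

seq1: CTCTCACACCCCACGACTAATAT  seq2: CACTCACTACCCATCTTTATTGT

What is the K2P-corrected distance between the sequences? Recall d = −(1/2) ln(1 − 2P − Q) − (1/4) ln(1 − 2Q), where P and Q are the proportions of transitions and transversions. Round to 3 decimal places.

0.553

Of 23 sites, 3 differences are transitions and 6 are transversions, so P = 3/23 ≈ 0.130435 and Q = 6/23 ≈ 0.26087.
Under the Kimura two-parameter model, d = −½ ln(1 − 2P − Q) − ¼ ln(1 − 2Q).
1 − 2P − Q = 0.47826, giving −½ ln(0.47826) = 0.368800.
1 − 2Q = 0.47826, giving −¼ ln(0.47826) = 0.184400.
d = 0.368800 + 0.184400 = 0.553200.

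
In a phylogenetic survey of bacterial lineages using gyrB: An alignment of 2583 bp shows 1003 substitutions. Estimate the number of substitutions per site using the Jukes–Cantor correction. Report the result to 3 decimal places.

p = 1003/2583 ≈ 0.388308.
d = −(3/4) ln(1 − 4p/3) = −0.75 ln(1 − 0.517744) = −0.75 ln(0.482256)
  = −0.75 × (-0.729280) = 0.546960 substitutions/site.

0.547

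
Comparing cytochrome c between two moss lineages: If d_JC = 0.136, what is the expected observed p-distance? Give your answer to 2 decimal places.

0.12

p = (3/4)(1 − e^(−4d/3)) = 0.75 × (1 − e^(-0.181333)) = 0.75 × (1 − 0.834158) = 0.124382.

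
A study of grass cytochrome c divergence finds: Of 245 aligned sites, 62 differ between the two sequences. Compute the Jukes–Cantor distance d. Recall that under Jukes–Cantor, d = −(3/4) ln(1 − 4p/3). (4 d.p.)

p = 62/245 ≈ 0.253061.
d = −(3/4) ln(1 − 4p/3) = −0.75 ln(1 − 0.337415) = −0.75 ln(0.662585)
  = −0.75 × (-0.411606) = 0.308705 substitutions/site.

0.3087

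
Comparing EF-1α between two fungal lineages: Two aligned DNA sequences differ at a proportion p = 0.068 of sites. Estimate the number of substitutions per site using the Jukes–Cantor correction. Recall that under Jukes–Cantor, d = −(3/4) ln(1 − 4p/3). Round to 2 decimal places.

d = −(3/4) ln(1 − 4p/3) = −0.75 ln(1 − 0.090667) = −0.75 ln(0.909333)
  = −0.75 × (-0.095044) = 0.071283 substitutions/site.

0.07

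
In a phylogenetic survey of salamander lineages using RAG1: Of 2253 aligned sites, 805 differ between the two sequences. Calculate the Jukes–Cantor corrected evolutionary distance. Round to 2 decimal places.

p = 805/2253 ≈ 0.357301.
d = −(3/4) ln(1 − 4p/3) = −0.75 ln(1 − 0.476401) = −0.75 ln(0.523599)
  = −0.75 × (-0.647029) = 0.485272 substitutions/site.

0.49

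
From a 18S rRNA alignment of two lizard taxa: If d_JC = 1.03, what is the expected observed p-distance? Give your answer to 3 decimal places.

p = (3/4)(1 − e^(−4d/3)) = 0.75 × (1 − e^(-1.373333)) = 0.75 × (1 − 0.253261) = 0.560054.

0.560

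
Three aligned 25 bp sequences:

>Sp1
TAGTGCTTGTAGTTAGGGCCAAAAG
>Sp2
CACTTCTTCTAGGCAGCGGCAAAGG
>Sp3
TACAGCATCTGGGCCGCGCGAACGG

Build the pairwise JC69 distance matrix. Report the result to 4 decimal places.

Sp1–Sp2: 9/25 sites differ → p = 0.36, d = −0.75 ln(1 − 0.48) = 0.490445 ≈ 0.4904.
Sp1–Sp3: 12/25 sites differ → p = 0.48, d = −0.75 ln(1 − 0.64) = 0.766238 ≈ 0.7662.
Sp2–Sp3: 9/25 sites differ → p = 0.36, d = −0.75 ln(1 − 0.48) = 0.490445 ≈ 0.4904.

d(Sp1,Sp2) = 0.4904, d(Sp1,Sp3) = 0.7662, d(Sp2,Sp3) = 0.4904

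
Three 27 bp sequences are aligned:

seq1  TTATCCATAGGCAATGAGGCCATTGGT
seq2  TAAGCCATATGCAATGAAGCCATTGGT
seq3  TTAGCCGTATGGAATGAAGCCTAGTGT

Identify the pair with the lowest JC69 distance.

seq1 and seq2

seq1–seq2: 4/27 differ, p = 0.148, d = 0.165.
seq1–seq3: 9/27 differ, p = 0.333, d = 0.441.
seq2–seq3: 7/27 differ, p = 0.259, d = 0.318.
The smallest distance is between seq1 and seq2.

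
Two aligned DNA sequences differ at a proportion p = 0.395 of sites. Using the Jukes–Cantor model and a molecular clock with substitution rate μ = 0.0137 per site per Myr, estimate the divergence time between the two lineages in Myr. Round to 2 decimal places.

20.47

d = −(3/4) ln(1 − 4p/3) = −0.75 ln(1 − 0.526667) = −0.75 ln(0.473333)
  = −0.75 × (-0.747956) = 0.560967 substitutions/site.
Under a molecular clock d = 2μt, so t = d/(2μ) = 0.560967 / (2 × 0.0137) = 20.47 Myr.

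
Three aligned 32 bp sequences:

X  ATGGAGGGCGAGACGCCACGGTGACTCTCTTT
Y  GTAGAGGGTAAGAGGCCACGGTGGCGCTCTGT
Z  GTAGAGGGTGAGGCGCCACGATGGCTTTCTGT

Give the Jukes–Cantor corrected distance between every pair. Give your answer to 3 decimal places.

X–Y: 8/32 sites differ → p = 0.25, d = −0.75 ln(1 − 0.333333) = 0.304098 ≈ 0.304.
X–Z: 8/32 sites differ → p = 0.25, d = −0.75 ln(1 − 0.333333) = 0.304098 ≈ 0.304.
Y–Z: 6/32 sites differ → p = 0.1875, d = −0.75 ln(1 − 0.25) = 0.215762 ≈ 0.216.

d(X,Y) = 0.304, d(X,Z) = 0.304, d(Y,Z) = 0.216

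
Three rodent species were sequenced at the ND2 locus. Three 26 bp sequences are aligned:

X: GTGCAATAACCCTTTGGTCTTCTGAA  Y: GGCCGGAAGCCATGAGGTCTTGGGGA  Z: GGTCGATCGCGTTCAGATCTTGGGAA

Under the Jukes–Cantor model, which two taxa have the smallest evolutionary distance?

Y and Z

X–Y: 12/26 differ, p = 0.462, d = 0.717.
X–Z: 12/26 differ, p = 0.462, d = 0.717.
Y–Z: 9/26 differ, p = 0.346, d = 0.464.
The smallest distance is between Y and Z.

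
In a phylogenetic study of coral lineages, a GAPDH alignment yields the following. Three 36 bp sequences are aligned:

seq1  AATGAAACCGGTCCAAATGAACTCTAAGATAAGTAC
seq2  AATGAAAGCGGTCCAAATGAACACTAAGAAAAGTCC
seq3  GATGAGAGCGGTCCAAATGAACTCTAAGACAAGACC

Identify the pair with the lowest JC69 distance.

seq1–seq2: 4/36 differ, p = 0.111, d = 0.120.
seq1–seq3: 6/36 differ, p = 0.167, d = 0.188.
seq2–seq3: 5/36 differ, p = 0.139, d = 0.154.
The smallest distance is between seq1 and seq2.

seq1 and seq2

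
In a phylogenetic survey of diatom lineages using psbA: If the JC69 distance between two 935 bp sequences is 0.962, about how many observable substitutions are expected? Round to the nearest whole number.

507

Invert JC69: p = (3/4)(1 − e^(−4d/3)) = 0.75 × (1 − e^(-1.282667)) = 0.75 × (1 − 0.277297) = 0.542027.
Expected differing sites = pL ≈ 0.542027 × 935 = 506.795245 ≈ 507.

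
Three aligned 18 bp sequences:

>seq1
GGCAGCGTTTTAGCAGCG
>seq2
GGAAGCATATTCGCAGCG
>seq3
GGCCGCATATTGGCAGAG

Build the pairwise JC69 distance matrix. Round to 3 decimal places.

d(seq1,seq2) = 0.264, d(seq1,seq3) = 0.347, d(seq2,seq3) = 0.264

seq1–seq2: 4/18 sites differ → p ≈ 0.222222, d = −0.75 ln(1 − 0.296296) = 0.263548 ≈ 0.264.
seq1–seq3: 5/18 sites differ → p ≈ 0.277778, d = −0.75 ln(1 − 0.370371) = 0.346968 ≈ 0.347.
seq2–seq3: 4/18 sites differ → p ≈ 0.222222, d = −0.75 ln(1 − 0.296296) = 0.263548 ≈ 0.264.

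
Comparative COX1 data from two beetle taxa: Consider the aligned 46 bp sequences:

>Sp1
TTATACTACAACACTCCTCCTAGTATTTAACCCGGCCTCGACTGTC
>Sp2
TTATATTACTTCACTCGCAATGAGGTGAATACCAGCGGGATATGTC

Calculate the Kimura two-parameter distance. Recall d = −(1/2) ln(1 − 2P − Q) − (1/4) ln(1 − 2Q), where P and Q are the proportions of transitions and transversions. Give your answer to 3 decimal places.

0.762

Of 46 sites, 7 differences are transitions and 15 are transversions, so P = 7/46 ≈ 0.152174 and Q = 15/46 ≈ 0.326087.
Under the Kimura two-parameter model, d = −½ ln(1 − 2P − Q) − ¼ ln(1 − 2Q).
1 − 2P − Q = 0.369565, giving −½ ln(0.369565) = 0.497714.
1 − 2Q = 0.347826, giving −¼ ln(0.347826) = 0.264013.
d = 0.497714 + 0.264013 = 0.761727.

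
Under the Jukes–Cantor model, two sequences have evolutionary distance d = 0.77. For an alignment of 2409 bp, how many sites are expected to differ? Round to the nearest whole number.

1160

Invert JC69: p = (3/4)(1 − e^(−4d/3)) = 0.75 × (1 − e^(-1.026667)) = 0.75 × (1 − 0.358199) = 0.481351.
Expected differing sites = pL ≈ 0.481351 × 2409 = 1159.574559 ≈ 1160.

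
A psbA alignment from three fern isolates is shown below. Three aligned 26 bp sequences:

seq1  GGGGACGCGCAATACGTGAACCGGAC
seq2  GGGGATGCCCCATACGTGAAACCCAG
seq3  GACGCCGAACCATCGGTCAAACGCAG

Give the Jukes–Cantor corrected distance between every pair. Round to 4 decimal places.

seq1–seq2: 7/26 sites differ → p ≈ 0.269231, d = −0.75 ln(1 − 0.358975) = 0.333515 ≈ 0.3335.
seq1–seq3: 12/26 sites differ → p ≈ 0.461538, d = −0.75 ln(1 − 0.615384) = 0.716632 ≈ 0.7166.
seq2–seq3: 10/26 sites differ → p ≈ 0.384615, d = −0.75 ln(1 − 0.51282) = 0.539341 ≈ 0.5393.

d(seq1,seq2) = 0.3335, d(seq1,seq3) = 0.7166, d(seq2,seq3) = 0.5393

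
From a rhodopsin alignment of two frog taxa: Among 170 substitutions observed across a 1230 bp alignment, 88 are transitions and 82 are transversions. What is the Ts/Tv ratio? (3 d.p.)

R = 88/82 = 1.073170… ≈ 1.073 (to 3 d.p.).

1.073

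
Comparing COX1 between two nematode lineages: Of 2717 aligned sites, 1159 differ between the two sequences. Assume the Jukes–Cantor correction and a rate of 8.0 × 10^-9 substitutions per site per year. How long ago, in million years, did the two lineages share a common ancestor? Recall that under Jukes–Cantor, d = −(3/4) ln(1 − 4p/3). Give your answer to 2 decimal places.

39.43

p = 1159/2717 ≈ 0.426573.
d = −(3/4) ln(1 − 4p/3) = −0.75 ln(1 − 0.568764) = −0.75 ln(0.431236)
  = −0.75 × (-0.841100) = 0.630825 substitutions/site.
Under a molecular clock d = 2μt, so t = d/(2μ) = 0.630825 / (2 × 8.0 × 10^-9) = 39.43 million years.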